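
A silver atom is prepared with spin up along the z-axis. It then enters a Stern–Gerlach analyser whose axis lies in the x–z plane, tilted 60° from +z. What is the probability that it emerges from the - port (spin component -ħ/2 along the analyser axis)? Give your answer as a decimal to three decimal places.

For spin-½, the probability of finding spin-up along an axis at angle θ to the initial spin direction is cos²(θ/2); spin-down is sin²(θ/2).
θ = 60°, so P = sin²(30°) ≈ 0.250.

0.250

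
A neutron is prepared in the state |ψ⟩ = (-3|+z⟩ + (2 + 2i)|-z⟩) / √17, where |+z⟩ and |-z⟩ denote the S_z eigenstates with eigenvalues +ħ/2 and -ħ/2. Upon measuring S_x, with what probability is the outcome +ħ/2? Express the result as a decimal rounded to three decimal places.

|+x⟩ = (|+z⟩ + |-z⟩)/√2, so ⟨+x|ψ⟩ = (-1 + 2i) / (√2·√17).
P = |-1 + 2i|² / 34 = 5/34.

0.147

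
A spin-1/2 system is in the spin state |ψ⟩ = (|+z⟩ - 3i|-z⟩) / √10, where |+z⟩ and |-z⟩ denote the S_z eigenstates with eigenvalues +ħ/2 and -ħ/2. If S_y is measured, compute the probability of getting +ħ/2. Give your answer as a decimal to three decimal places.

0.200

|+y⟩ = (|+z⟩ + i|-z⟩)/√2, so ⟨+y|ψ⟩ = (-2) / (√2·√10).
P = |-2|² / 20 = 4/20.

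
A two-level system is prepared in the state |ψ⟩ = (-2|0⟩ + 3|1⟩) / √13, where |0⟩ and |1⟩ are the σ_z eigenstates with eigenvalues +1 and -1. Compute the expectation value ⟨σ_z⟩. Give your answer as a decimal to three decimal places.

-0.385

⟨σ_z⟩ = |a|² - |b|² divided by |a|²+|b|², with a, b the |0⟩, |1⟩ amplitudes.
= (4 - 9)/13 = -5/13.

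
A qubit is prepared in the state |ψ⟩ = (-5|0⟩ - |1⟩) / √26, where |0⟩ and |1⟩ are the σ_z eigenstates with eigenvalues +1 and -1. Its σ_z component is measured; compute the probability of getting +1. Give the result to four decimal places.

0.9615

The +1 outcome corresponds to |0⟩. Its amplitude in |ψ⟩ is -5/√26.
P = |-5|² / 26 = 25/26.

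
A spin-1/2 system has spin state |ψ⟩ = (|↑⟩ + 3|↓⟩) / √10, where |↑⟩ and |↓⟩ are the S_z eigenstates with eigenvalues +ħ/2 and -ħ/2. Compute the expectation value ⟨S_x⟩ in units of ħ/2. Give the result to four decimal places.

0.6000

⟨σ_x⟩ = 2 Re(a* b)/(|a|²+|b|²) with a = 1, b = 3.
a* b = 3, so ⟨σ_x⟩ = 6/10.
⟨S_x⟩ = (ħ/2)·⟨σ_x⟩.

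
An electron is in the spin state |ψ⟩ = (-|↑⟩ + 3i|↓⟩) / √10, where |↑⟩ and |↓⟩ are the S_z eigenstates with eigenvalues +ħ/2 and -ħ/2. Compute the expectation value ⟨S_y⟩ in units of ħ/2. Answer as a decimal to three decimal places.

⟨σ_y⟩ = 2 Im(a* b)/(|a|²+|b|²) with a = -1, b = 3i.
a* b = -3i, so ⟨σ_y⟩ = -6/10.
⟨S_y⟩ = (ħ/2)·⟨σ_y⟩.

-0.600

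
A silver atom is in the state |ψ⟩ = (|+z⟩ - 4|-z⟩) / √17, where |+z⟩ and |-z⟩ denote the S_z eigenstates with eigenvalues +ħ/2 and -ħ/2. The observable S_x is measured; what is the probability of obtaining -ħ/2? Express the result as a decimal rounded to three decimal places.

0.735

|-x⟩ = (|+z⟩ - |-z⟩)/√2, so ⟨-x|ψ⟩ = (5) / (√2·√17).
P = |5|² / 34 = 25/34.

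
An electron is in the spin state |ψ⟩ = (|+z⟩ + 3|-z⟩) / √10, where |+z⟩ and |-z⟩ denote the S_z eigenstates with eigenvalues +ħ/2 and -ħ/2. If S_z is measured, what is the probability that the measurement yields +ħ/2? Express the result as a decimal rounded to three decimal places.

0.100

The +ħ/2 outcome corresponds to |+z⟩. Its amplitude in |ψ⟩ is 1/√10.
P = |1|² / 10 = 1/10.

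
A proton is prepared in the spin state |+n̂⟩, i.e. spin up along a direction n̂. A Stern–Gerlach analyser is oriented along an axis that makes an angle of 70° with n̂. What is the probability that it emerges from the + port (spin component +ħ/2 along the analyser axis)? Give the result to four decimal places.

For spin-½, the probability of finding spin-up along an axis at angle θ to the initial spin direction is cos²(θ/2); spin-down is sin²(θ/2).
θ = 70°, so P = cos²(35°) ≈ 0.6710.

0.6710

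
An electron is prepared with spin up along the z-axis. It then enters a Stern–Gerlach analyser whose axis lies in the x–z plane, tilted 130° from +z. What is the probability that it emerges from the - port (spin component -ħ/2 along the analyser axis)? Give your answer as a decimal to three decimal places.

0.821

For spin-½, the probability of finding spin-up along an axis at angle θ to the initial spin direction is cos²(θ/2); spin-down is sin²(θ/2).
θ = 130°, so P = sin²(65°) ≈ 0.821.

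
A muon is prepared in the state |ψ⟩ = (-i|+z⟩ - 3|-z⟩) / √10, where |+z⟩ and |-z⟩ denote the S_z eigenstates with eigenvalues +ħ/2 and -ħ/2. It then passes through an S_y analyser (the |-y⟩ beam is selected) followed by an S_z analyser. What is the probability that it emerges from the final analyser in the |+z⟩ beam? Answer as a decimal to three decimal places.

0.400

First analyser (S_y): P(|-y⟩) = |⟨-y|ψ⟩|² = 16/20.
After stage 1 the state is |-y⟩; P(|+z⟩) = |⟨+z|-y⟩|² = 1/2.
Joint probability = 16/20 × 1/2 = 0.400.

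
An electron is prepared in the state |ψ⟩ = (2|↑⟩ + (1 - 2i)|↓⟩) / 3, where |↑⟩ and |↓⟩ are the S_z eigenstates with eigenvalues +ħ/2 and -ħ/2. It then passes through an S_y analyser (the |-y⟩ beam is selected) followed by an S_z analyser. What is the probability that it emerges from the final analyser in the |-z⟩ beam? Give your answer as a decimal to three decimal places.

First analyser (S_y): P(|-y⟩) = |⟨-y|ψ⟩|² = 17/18.
After stage 1 the state is |-y⟩; P(|-z⟩) = |⟨-z|-y⟩|² = 1/2.
Joint probability = 17/18 × 1/2 = 0.472.

0.472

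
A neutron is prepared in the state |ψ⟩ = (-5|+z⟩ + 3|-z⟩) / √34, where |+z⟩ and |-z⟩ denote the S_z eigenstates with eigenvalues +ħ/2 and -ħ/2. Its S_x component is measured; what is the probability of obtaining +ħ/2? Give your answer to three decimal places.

|+x⟩ = (|+z⟩ + |-z⟩)/√2, so ⟨+x|ψ⟩ = (-2) / (√2·√34).
P = |-2|² / 68 = 4/68.

0.059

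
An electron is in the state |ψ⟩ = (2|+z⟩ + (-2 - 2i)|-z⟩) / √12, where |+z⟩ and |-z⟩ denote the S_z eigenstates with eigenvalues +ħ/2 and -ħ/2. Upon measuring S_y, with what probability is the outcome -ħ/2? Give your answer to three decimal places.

0.833

|-y⟩ = (|+z⟩ - i|-z⟩)/√2, so ⟨-y|ψ⟩ = (4 - 2i) / (√2·√12).
P = |4 - 2i|² / 24 = 20/24.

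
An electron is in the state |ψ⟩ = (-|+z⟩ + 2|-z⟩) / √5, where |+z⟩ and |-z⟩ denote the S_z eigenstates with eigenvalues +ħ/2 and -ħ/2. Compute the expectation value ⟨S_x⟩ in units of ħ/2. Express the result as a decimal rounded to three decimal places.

⟨σ_x⟩ = 2 Re(a* b)/(|a|²+|b|²) with a = -1, b = 2.
a* b = -2, so ⟨σ_x⟩ = -4/5.
⟨S_x⟩ = (ħ/2)·⟨σ_x⟩.

-0.800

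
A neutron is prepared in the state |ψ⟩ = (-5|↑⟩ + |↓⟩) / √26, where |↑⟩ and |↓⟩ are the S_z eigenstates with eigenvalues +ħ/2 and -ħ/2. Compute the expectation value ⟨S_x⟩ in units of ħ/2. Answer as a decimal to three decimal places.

⟨σ_x⟩ = 2 Re(a* b)/(|a|²+|b|²) with a = -5, b = 1.
a* b = -5, so ⟨σ_x⟩ = -10/26.
⟨S_x⟩ = (ħ/2)·⟨σ_x⟩.

-0.385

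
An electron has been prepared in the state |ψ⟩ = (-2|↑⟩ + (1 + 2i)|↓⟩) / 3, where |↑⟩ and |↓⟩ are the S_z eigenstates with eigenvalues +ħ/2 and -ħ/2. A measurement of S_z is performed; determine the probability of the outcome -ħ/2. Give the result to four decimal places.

The -ħ/2 outcome corresponds to |↓⟩. Its amplitude in |ψ⟩ is (1 + 2i)/3.
P = |1 + 2i|² / 9 = 5/9.

0.5556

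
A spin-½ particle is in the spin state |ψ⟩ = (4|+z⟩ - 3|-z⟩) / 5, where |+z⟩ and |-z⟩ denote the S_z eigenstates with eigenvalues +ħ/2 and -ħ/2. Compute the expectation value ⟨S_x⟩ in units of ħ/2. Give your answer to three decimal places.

⟨σ_x⟩ = 2 Re(a* b)/(|a|²+|b|²) with a = 4, b = -3.
a* b = -12, so ⟨σ_x⟩ = -24/25.
⟨S_x⟩ = (ħ/2)·⟨σ_x⟩.

-0.960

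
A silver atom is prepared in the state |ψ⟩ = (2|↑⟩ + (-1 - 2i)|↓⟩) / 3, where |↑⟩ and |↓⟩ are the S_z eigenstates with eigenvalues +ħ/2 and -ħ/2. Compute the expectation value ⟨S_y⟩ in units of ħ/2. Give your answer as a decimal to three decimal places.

⟨σ_y⟩ = 2 Im(a* b)/(|a|²+|b|²) with a = 2, b = (-1 - 2i).
a* b = (-2 - 4i), so ⟨σ_y⟩ = -8/9.
⟨S_y⟩ = (ħ/2)·⟨σ_y⟩.

-0.889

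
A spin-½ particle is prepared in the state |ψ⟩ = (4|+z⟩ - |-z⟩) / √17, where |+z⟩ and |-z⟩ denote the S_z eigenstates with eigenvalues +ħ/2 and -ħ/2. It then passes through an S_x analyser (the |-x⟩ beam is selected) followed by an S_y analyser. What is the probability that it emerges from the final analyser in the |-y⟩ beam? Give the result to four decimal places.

0.3676

First analyser (S_x): P(|-x⟩) = |⟨-x|ψ⟩|² = 25/34.
After stage 1 the state is |-x⟩; P(|-y⟩) = |⟨-y|-x⟩|² = 1/2.
Joint probability = 25/34 × 1/2 = 0.3676.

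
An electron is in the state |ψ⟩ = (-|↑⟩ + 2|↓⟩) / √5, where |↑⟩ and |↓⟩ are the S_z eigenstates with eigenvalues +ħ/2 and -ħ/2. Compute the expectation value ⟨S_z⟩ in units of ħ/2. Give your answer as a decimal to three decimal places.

-0.600

⟨σ_z⟩ = |a|² - |b|² divided by |a|²+|b|², with a, b the |↑⟩, |↓⟩ amplitudes.
= (1 - 4)/5 = -3/5.
⟨S_z⟩ = (ħ/2)·⟨σ_z⟩.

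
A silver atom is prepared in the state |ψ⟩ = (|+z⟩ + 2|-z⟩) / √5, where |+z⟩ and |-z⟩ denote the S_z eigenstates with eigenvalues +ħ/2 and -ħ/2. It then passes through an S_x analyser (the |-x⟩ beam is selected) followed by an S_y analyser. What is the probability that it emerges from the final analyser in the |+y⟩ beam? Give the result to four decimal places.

First analyser (S_x): P(|-x⟩) = |⟨-x|ψ⟩|² = 1/10.
After stage 1 the state is |-x⟩; P(|+y⟩) = |⟨+y|-x⟩|² = 1/2.
Joint probability = 1/10 × 1/2 = 0.0500.

0.0500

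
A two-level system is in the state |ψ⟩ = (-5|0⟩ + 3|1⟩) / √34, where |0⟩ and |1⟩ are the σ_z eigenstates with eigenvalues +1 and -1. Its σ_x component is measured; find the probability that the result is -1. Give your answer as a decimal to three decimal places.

|-x⟩ = (|0⟩ - |1⟩)/√2, so ⟨-x|ψ⟩ = (-8) / (√2·√34).
P = |-8|² / 68 = 64/68.

0.941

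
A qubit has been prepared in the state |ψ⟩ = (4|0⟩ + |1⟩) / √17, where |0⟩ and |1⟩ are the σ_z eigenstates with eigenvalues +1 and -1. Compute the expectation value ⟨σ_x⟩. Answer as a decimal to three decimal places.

⟨σ_x⟩ = 2 Re(a* b)/(|a|²+|b|²) with a = 4, b = 1.
a* b = 4, so ⟨σ_x⟩ = 8/17.

0.471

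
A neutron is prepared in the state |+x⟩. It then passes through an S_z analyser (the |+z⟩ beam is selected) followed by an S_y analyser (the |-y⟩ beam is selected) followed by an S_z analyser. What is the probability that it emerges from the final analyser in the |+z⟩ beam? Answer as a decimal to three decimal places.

First analyser (S_z): from |+x⟩, P(|+z⟩) = 1/2.
After stage 1 the state is |+z⟩; P(|-y⟩) = |⟨-y|+z⟩|² = 1/2.
After stage 2 the state is |-y⟩; P(|+z⟩) = |⟨+z|-y⟩|² = 1/2.
Joint probability = 1/2 × 1/2 × 1/2 = 0.125.

0.125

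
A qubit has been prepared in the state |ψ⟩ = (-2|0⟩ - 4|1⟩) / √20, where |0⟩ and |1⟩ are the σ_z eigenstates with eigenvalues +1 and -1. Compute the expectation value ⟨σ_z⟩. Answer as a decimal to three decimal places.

⟨σ_z⟩ = |a|² - |b|² divided by |a|²+|b|², with a, b the |0⟩, |1⟩ amplitudes.
= (4 - 16)/20 = -12/20.

-0.600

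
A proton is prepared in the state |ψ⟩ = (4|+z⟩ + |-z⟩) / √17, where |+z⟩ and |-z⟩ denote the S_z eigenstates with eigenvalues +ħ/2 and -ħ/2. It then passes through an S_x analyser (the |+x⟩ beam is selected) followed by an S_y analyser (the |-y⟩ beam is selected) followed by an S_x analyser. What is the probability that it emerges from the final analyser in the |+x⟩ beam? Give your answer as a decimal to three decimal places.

First analyser (S_x): P(|+x⟩) = |⟨+x|ψ⟩|² = 25/34.
After stage 1 the state is |+x⟩; P(|-y⟩) = |⟨-y|+x⟩|² = 1/2.
After stage 2 the state is |-y⟩; P(|+x⟩) = |⟨+x|-y⟩|² = 1/2.
Joint probability = 25/34 × 1/2 × 1/2 = 0.184.

0.184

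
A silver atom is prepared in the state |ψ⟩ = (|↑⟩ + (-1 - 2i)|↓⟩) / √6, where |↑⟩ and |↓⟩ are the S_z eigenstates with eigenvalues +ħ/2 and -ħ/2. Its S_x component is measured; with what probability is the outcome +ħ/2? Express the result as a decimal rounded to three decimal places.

0.333

|+x⟩ = (|↑⟩ + |↓⟩)/√2, so ⟨+x|ψ⟩ = (-2i) / (√2·√6).
P = |-2i|² / 12 = 4/12.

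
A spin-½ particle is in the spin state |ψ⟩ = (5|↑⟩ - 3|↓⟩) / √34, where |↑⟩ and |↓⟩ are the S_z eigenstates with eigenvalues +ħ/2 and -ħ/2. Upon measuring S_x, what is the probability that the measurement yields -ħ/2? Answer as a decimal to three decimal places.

|-x⟩ = (|↑⟩ - |↓⟩)/√2, so ⟨-x|ψ⟩ = (8) / (√2·√34).
P = |8|² / 68 = 64/68.

0.941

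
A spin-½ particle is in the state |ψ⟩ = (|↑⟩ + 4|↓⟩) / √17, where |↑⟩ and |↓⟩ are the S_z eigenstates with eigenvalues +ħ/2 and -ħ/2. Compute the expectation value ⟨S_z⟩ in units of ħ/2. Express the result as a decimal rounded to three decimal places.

⟨σ_z⟩ = |a|² - |b|² divided by |a|²+|b|², with a, b the |↑⟩, |↓⟩ amplitudes.
= (1 - 16)/17 = -15/17.
⟨S_z⟩ = (ħ/2)·⟨σ_z⟩.

-0.882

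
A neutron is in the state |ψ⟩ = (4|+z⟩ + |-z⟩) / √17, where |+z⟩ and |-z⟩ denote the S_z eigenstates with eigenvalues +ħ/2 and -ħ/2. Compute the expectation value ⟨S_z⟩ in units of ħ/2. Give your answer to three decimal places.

⟨σ_z⟩ = |a|² - |b|² divided by |a|²+|b|², with a, b the |+z⟩, |-z⟩ amplitudes.
= (16 - 1)/17 = 15/17.
⟨S_z⟩ = (ħ/2)·⟨σ_z⟩.

0.882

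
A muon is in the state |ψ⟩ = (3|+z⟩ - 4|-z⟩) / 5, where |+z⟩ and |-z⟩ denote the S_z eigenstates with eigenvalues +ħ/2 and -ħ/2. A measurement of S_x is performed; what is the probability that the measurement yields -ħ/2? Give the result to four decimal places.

0.9800

|-x⟩ = (|+z⟩ - |-z⟩)/√2, so ⟨-x|ψ⟩ = (7) / (√2·5).
P = |7|² / 50 = 49/50.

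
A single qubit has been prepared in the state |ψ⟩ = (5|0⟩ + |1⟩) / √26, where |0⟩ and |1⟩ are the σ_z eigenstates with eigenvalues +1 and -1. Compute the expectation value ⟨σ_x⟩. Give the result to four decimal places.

0.3846

⟨σ_x⟩ = 2 Re(a* b)/(|a|²+|b|²) with a = 5, b = 1.
a* b = 5, so ⟨σ_x⟩ = 10/26.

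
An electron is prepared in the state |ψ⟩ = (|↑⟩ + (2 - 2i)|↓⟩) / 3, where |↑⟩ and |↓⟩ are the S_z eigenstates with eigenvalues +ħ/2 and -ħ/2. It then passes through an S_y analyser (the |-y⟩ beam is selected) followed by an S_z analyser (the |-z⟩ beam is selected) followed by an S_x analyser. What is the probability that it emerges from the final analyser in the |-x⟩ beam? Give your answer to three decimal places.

0.181

First analyser (S_y): P(|-y⟩) = |⟨-y|ψ⟩|² = 13/18.
After stage 1 the state is |-y⟩; P(|-z⟩) = |⟨-z|-y⟩|² = 1/2.
After stage 2 the state is |-z⟩; P(|-x⟩) = |⟨-x|-z⟩|² = 1/2.
Joint probability = 13/18 × 1/2 × 1/2 = 0.181.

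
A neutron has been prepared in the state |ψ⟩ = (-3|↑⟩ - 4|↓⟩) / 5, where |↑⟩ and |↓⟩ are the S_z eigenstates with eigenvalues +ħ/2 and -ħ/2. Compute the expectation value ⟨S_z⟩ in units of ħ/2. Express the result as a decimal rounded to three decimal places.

-0.280

⟨σ_z⟩ = |a|² - |b|² divided by |a|²+|b|², with a, b the |↑⟩, |↓⟩ amplitudes.
= (9 - 16)/25 = -7/25.
⟨S_z⟩ = (ħ/2)·⟨σ_z⟩.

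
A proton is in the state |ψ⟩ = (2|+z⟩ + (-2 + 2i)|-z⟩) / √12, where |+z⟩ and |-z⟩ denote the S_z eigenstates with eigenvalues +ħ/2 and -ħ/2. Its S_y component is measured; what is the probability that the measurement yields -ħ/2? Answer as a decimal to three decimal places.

|-y⟩ = (|+z⟩ - i|-z⟩)/√2, so ⟨-y|ψ⟩ = (-2i) / (√2·√12).
P = |-2i|² / 24 = 4/24.

0.167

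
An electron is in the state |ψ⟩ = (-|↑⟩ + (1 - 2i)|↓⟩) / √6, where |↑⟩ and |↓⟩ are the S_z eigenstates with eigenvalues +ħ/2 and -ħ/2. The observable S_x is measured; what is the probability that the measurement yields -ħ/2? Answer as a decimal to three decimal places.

0.667

|-x⟩ = (|↑⟩ - |↓⟩)/√2, so ⟨-x|ψ⟩ = (-2 + 2i) / (√2·√6).
P = |-2 + 2i|² / 12 = 8/12.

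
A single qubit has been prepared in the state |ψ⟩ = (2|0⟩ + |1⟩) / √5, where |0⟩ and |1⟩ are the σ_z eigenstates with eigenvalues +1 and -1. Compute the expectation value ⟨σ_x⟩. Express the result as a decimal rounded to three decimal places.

0.800

⟨σ_x⟩ = 2 Re(a* b)/(|a|²+|b|²) with a = 2, b = 1.
a* b = 2, so ⟨σ_x⟩ = 4/5.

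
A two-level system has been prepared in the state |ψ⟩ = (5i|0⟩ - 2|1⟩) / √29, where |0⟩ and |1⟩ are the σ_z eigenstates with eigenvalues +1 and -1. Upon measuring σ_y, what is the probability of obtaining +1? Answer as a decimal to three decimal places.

0.845

|+y⟩ = (|0⟩ + i|1⟩)/√2, so ⟨+y|ψ⟩ = (7i) / (√2·√29).
P = |7i|² / 58 = 49/58.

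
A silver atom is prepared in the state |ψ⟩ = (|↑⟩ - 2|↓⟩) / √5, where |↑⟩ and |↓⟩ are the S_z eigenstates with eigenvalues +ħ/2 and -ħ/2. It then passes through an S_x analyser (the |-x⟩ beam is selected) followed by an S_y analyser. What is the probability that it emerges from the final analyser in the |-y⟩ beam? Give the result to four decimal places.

0.4500

First analyser (S_x): P(|-x⟩) = |⟨-x|ψ⟩|² = 9/10.
After stage 1 the state is |-x⟩; P(|-y⟩) = |⟨-y|-x⟩|² = 1/2.
Joint probability = 9/10 × 1/2 = 0.4500.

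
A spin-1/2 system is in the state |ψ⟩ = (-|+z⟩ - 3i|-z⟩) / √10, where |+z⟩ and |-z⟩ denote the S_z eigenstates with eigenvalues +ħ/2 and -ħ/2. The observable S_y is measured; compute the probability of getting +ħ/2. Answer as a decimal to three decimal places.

|+y⟩ = (|+z⟩ + i|-z⟩)/√2, so ⟨+y|ψ⟩ = (-4) / (√2·√10).
P = |-4|² / 20 = 16/20.

0.800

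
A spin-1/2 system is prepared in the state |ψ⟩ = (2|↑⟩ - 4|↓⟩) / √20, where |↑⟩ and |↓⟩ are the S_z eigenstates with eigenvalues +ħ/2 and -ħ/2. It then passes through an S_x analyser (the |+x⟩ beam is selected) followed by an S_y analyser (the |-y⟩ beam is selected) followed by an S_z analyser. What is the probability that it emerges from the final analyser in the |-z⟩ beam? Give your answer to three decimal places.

0.025

First analyser (S_x): P(|+x⟩) = |⟨+x|ψ⟩|² = 4/40.
After stage 1 the state is |+x⟩; P(|-y⟩) = |⟨-y|+x⟩|² = 1/2.
After stage 2 the state is |-y⟩; P(|-z⟩) = |⟨-z|-y⟩|² = 1/2.
Joint probability = 4/40 × 1/2 × 1/2 = 0.025.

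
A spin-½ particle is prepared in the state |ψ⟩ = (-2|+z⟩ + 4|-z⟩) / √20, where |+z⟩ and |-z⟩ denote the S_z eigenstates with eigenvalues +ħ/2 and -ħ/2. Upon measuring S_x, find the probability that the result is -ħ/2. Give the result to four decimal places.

|-x⟩ = (|+z⟩ - |-z⟩)/√2, so ⟨-x|ψ⟩ = (-6) / (√2·√20).
P = |-6|² / 40 = 36/40.

0.9000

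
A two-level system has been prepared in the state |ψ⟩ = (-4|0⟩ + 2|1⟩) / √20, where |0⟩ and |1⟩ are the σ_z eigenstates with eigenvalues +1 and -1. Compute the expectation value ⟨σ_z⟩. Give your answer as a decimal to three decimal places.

⟨σ_z⟩ = |a|² - |b|² divided by |a|²+|b|², with a, b the |0⟩, |1⟩ amplitudes.
= (16 - 4)/20 = 12/20.

0.600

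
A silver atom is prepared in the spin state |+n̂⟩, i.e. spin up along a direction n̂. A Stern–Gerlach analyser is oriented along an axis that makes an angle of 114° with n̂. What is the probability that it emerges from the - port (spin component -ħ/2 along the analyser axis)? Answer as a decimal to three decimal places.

For spin-½, the probability of finding spin-up along an axis at angle θ to the initial spin direction is cos²(θ/2); spin-down is sin²(θ/2).
θ = 114°, so P = sin²(57°) ≈ 0.703.

0.703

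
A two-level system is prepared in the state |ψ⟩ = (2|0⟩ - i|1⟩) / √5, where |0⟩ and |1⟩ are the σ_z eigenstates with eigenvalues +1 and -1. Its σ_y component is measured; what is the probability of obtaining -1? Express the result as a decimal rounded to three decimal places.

0.900

|-y⟩ = (|0⟩ - i|1⟩)/√2, so ⟨-y|ψ⟩ = (3) / (√2·√5).
P = |3|² / 10 = 9/10.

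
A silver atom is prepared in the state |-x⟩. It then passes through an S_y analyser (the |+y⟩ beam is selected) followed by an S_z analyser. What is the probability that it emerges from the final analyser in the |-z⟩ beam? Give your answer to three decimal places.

0.250

First analyser (S_y): from |-x⟩, P(|+y⟩) = 1/2.
After stage 1 the state is |+y⟩; P(|-z⟩) = |⟨-z|+y⟩|² = 1/2.
Joint probability = 1/2 × 1/2 = 0.250.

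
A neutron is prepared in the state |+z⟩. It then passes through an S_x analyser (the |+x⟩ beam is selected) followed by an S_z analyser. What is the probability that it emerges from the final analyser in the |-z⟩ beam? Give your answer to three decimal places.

First analyser (S_x): from |+z⟩, P(|+x⟩) = 1/2.
After stage 1 the state is |+x⟩; P(|-z⟩) = |⟨-z|+x⟩|² = 1/2.
Joint probability = 1/2 × 1/2 = 0.250.

0.250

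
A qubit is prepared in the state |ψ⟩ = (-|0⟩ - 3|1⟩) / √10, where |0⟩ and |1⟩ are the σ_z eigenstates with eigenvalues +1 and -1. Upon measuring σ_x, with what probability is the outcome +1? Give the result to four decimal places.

0.8000

|+x⟩ = (|0⟩ + |1⟩)/√2, so ⟨+x|ψ⟩ = (-4) / (√2·√10).
P = |-4|² / 20 = 16/20.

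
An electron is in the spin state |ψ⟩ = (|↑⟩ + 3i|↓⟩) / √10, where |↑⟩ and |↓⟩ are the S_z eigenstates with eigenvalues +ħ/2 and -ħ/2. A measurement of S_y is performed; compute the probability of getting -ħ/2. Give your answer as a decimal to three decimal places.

|-y⟩ = (|↑⟩ - i|↓⟩)/√2, so ⟨-y|ψ⟩ = (-2) / (√2·√10).
P = |-2|² / 20 = 4/20.

0.200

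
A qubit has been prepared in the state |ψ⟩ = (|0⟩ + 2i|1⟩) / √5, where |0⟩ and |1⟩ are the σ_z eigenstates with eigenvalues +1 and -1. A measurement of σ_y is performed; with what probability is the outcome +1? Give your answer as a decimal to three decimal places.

0.900

|+y⟩ = (|0⟩ + i|1⟩)/√2, so ⟨+y|ψ⟩ = (3) / (√2·√5).
P = |3|² / 10 = 9/10.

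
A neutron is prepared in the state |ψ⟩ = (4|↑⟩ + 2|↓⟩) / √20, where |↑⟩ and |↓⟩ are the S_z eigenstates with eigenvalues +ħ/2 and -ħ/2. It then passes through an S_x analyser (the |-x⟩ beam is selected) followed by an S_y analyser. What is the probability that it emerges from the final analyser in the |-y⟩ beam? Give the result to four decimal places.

First analyser (S_x): P(|-x⟩) = |⟨-x|ψ⟩|² = 4/40.
After stage 1 the state is |-x⟩; P(|-y⟩) = |⟨-y|-x⟩|² = 1/2.
Joint probability = 4/40 × 1/2 = 0.0500.

0.0500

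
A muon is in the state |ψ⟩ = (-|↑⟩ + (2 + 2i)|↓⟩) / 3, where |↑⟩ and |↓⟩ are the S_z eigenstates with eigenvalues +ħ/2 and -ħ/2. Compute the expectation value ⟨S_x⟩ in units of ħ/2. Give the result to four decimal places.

⟨σ_x⟩ = 2 Re(a* b)/(|a|²+|b|²) with a = -1, b = (2 + 2i).
a* b = (-2 - 2i), so ⟨σ_x⟩ = -4/9.
⟨S_x⟩ = (ħ/2)·⟨σ_x⟩.

-0.4444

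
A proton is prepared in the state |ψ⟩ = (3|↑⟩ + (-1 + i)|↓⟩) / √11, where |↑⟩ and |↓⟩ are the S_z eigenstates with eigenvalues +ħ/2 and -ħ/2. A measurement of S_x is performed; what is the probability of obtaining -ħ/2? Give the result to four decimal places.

|-x⟩ = (|↑⟩ - |↓⟩)/√2, so ⟨-x|ψ⟩ = (4 - i) / (√2·√11).
P = |4 - i|² / 22 = 17/22.

0.7727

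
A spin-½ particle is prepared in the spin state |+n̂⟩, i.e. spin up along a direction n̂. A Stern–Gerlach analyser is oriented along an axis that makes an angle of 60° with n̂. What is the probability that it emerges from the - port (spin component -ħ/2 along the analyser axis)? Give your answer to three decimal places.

0.250

For spin-½, the probability of finding spin-up along an axis at angle θ to the initial spin direction is cos²(θ/2); spin-down is sin²(θ/2).
θ = 60°, so P = sin²(30°) ≈ 0.250.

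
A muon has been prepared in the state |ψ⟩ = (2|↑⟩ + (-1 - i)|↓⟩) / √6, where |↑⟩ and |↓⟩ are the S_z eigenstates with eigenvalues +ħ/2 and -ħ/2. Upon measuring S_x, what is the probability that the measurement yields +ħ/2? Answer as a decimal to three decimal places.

0.167

|+x⟩ = (|↑⟩ + |↓⟩)/√2, so ⟨+x|ψ⟩ = (1 - i) / (√2·√6).
P = |1 - i|² / 12 = 2/12.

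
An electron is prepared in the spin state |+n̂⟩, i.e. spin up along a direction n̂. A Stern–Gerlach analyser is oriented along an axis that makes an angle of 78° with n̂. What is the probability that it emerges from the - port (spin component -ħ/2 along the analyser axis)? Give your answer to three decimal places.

For spin-½, the probability of finding spin-up along an axis at angle θ to the initial spin direction is cos²(θ/2); spin-down is sin²(θ/2).
θ = 78°, so P = sin²(39°) ≈ 0.396.

0.396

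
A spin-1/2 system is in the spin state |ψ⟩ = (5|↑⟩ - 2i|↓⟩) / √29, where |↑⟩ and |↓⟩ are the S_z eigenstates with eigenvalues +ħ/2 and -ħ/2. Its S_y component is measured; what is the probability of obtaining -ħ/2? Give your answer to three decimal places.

|-y⟩ = (|↑⟩ - i|↓⟩)/√2, so ⟨-y|ψ⟩ = (7) / (√2·√29).
P = |7|² / 58 = 49/58.

0.845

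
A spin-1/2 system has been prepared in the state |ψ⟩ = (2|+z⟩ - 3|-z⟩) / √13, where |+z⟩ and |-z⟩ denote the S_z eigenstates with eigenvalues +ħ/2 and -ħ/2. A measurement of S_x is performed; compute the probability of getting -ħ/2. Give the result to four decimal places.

|-x⟩ = (|+z⟩ - |-z⟩)/√2, so ⟨-x|ψ⟩ = (5) / (√2·√13).
P = |5|² / 26 = 25/26.

0.9615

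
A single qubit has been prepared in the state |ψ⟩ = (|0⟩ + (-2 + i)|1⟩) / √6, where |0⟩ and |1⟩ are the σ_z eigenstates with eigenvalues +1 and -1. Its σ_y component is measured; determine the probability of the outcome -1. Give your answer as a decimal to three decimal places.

|-y⟩ = (|0⟩ - i|1⟩)/√2, so ⟨-y|ψ⟩ = (-2i) / (√2·√6).
P = |-2i|² / 12 = 4/12.

0.333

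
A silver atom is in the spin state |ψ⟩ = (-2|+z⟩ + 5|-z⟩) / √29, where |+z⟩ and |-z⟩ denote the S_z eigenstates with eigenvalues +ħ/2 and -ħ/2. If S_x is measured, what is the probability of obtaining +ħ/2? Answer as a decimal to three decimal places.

0.155

|+x⟩ = (|+z⟩ + |-z⟩)/√2, so ⟨+x|ψ⟩ = (3) / (√2·√29).
P = |3|² / 58 = 9/58.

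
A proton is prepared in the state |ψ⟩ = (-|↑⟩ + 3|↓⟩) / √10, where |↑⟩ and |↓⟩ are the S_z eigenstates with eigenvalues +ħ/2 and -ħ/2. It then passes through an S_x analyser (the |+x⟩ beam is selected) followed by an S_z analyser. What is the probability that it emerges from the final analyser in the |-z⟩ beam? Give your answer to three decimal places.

First analyser (S_x): P(|+x⟩) = |⟨+x|ψ⟩|² = 4/20.
After stage 1 the state is |+x⟩; P(|-z⟩) = |⟨-z|+x⟩|² = 1/2.
Joint probability = 4/20 × 1/2 = 0.100.

0.100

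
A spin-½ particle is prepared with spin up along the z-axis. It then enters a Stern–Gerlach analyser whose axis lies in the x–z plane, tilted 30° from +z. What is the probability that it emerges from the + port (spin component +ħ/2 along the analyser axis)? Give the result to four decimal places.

0.9330

For spin-½, the probability of finding spin-up along an axis at angle θ to the initial spin direction is cos²(θ/2); spin-down is sin²(θ/2).
θ = 30°, so P = cos²(15°) ≈ 0.9330.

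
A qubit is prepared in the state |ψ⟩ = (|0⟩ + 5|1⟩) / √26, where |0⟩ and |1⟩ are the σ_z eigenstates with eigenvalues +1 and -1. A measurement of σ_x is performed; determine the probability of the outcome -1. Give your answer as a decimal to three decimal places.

0.308

|-x⟩ = (|0⟩ - |1⟩)/√2, so ⟨-x|ψ⟩ = (-4) / (√2·√26).
P = |-4|² / 52 = 16/52.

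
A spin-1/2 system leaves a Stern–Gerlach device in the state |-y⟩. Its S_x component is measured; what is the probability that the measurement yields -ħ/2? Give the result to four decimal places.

0.5000

In the S_z basis, |-y⟩ = (|↑⟩ - i|↓⟩)/√2 and |-x⟩ = (|↑⟩ - |↓⟩)/√2.
|⟨-x|-y⟩|² = 1/2.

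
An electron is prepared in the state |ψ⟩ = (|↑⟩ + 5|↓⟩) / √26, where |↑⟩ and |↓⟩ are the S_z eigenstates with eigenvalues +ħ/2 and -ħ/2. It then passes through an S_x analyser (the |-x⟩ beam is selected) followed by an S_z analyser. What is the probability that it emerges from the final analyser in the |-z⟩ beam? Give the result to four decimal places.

0.1538

First analyser (S_x): P(|-x⟩) = |⟨-x|ψ⟩|² = 16/52.
After stage 1 the state is |-x⟩; P(|-z⟩) = |⟨-z|-x⟩|² = 1/2.
Joint probability = 16/52 × 1/2 = 0.1538.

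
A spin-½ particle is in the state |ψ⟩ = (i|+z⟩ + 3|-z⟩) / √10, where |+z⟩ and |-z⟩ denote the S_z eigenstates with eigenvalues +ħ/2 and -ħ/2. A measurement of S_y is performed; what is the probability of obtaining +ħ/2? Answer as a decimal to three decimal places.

0.200

|+y⟩ = (|+z⟩ + i|-z⟩)/√2, so ⟨+y|ψ⟩ = (-2i) / (√2·√10).
P = |-2i|² / 20 = 4/20.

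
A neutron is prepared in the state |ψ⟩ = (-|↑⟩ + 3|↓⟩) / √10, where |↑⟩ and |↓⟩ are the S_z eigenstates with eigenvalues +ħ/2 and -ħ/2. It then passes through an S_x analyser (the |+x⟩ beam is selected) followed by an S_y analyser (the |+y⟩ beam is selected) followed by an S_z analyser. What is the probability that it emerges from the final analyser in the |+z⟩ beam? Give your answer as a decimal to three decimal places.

First analyser (S_x): P(|+x⟩) = |⟨+x|ψ⟩|² = 4/20.
After stage 1 the state is |+x⟩; P(|+y⟩) = |⟨+y|+x⟩|² = 1/2.
After stage 2 the state is |+y⟩; P(|+z⟩) = |⟨+z|+y⟩|² = 1/2.
Joint probability = 4/20 × 1/2 × 1/2 = 0.050.

0.050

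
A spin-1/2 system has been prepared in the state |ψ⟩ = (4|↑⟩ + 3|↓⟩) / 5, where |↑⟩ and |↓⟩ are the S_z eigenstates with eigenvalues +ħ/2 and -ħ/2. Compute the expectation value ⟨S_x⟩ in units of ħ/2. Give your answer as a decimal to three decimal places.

⟨σ_x⟩ = 2 Re(a* b)/(|a|²+|b|²) with a = 4, b = 3.
a* b = 12, so ⟨σ_x⟩ = 24/25.
⟨S_x⟩ = (ħ/2)·⟨σ_x⟩.

0.960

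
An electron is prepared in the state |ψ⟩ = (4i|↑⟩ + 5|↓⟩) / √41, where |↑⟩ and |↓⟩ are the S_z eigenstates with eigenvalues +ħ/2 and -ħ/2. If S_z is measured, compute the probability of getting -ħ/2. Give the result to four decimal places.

0.6098

The -ħ/2 outcome corresponds to |↓⟩. Its amplitude in |ψ⟩ is 5/√41.
P = |5|² / 41 = 25/41.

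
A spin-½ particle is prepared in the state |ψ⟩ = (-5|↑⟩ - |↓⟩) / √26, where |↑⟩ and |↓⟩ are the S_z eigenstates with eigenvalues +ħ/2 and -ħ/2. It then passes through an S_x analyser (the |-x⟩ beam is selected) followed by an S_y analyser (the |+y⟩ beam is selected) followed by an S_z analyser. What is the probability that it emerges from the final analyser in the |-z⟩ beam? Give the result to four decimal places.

0.0769

First analyser (S_x): P(|-x⟩) = |⟨-x|ψ⟩|² = 16/52.
After stage 1 the state is |-x⟩; P(|+y⟩) = |⟨+y|-x⟩|² = 1/2.
After stage 2 the state is |+y⟩; P(|-z⟩) = |⟨-z|+y⟩|² = 1/2.
Joint probability = 16/52 × 1/2 × 1/2 = 0.0769.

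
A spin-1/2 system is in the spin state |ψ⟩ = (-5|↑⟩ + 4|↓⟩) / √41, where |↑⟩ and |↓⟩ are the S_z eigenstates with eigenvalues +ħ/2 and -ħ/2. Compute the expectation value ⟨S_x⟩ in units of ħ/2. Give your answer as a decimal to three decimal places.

⟨σ_x⟩ = 2 Re(a* b)/(|a|²+|b|²) with a = -5, b = 4.
a* b = -20, so ⟨σ_x⟩ = -40/41.
⟨S_x⟩ = (ħ/2)·⟨σ_x⟩.

-0.976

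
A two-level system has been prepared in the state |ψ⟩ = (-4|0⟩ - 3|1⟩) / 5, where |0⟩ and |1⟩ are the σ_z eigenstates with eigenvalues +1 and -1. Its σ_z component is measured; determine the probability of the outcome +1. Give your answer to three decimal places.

0.640

The +1 outcome corresponds to |0⟩. Its amplitude in |ψ⟩ is -4/5.
P = |-4|² / 25 = 16/25.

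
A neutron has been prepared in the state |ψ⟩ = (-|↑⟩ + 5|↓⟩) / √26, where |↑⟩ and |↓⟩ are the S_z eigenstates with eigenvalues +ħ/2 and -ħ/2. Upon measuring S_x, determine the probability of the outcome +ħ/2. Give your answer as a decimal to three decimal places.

0.308

|+x⟩ = (|↑⟩ + |↓⟩)/√2, so ⟨+x|ψ⟩ = (4) / (√2·√26).
P = |4|² / 52 = 16/52.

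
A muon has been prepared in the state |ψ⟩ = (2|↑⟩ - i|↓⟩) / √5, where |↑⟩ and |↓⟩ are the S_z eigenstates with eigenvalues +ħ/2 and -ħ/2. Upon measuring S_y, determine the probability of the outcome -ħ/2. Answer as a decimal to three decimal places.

|-y⟩ = (|↑⟩ - i|↓⟩)/√2, so ⟨-y|ψ⟩ = (3) / (√2·√5).
P = |3|² / 10 = 9/10.

0.900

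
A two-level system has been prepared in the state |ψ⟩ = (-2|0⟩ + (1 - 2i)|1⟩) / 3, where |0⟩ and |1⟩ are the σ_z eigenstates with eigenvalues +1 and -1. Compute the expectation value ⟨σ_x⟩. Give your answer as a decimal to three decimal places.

-0.444

⟨σ_x⟩ = 2 Re(a* b)/(|a|²+|b|²) with a = -2, b = (1 - 2i).
a* b = (-2 + 4i), so ⟨σ_x⟩ = -4/9.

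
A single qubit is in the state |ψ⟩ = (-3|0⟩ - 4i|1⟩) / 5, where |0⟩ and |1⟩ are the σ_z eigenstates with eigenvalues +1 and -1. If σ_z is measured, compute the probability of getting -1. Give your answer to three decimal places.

The -1 outcome corresponds to |1⟩. Its amplitude in |ψ⟩ is -4i/5.
P = |-4i|² / 25 = 16/25.

0.640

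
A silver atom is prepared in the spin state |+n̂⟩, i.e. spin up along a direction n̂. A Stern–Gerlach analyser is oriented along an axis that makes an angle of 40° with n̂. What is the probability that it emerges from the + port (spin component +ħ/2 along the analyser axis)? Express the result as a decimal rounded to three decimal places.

For spin-½, the probability of finding spin-up along an axis at angle θ to the initial spin direction is cos²(θ/2); spin-down is sin²(θ/2).
θ = 40°, so P = cos²(20°) ≈ 0.883.

0.883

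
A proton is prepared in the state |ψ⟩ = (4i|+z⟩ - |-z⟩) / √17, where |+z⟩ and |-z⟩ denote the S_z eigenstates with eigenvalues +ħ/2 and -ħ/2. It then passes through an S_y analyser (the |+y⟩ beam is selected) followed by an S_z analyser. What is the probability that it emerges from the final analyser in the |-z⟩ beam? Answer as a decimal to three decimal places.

0.368

First analyser (S_y): P(|+y⟩) = |⟨+y|ψ⟩|² = 25/34.
After stage 1 the state is |+y⟩; P(|-z⟩) = |⟨-z|+y⟩|² = 1/2.
Joint probability = 25/34 × 1/2 = 0.368.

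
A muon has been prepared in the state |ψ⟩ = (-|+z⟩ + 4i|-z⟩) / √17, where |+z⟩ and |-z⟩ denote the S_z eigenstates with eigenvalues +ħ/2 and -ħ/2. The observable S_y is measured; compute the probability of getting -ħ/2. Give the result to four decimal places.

0.7353

|-y⟩ = (|+z⟩ - i|-z⟩)/√2, so ⟨-y|ψ⟩ = (-5) / (√2·√17).
P = |-5|² / 34 = 25/34.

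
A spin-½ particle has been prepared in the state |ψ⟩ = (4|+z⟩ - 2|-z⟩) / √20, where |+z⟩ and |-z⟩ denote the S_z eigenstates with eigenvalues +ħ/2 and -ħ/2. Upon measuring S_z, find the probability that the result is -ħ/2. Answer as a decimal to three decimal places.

The -ħ/2 outcome corresponds to |-z⟩. Its amplitude in |ψ⟩ is -2/√20.
P = |-2|² / 20 = 4/20.

0.200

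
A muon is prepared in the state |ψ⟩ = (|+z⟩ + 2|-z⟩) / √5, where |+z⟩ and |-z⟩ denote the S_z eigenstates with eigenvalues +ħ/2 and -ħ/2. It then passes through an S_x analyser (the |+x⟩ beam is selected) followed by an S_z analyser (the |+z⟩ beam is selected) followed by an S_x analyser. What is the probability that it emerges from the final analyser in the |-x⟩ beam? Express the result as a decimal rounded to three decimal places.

0.225

First analyser (S_x): P(|+x⟩) = |⟨+x|ψ⟩|² = 9/10.
After stage 1 the state is |+x⟩; P(|+z⟩) = |⟨+z|+x⟩|² = 1/2.
After stage 2 the state is |+z⟩; P(|-x⟩) = |⟨-x|+z⟩|² = 1/2.
Joint probability = 9/10 × 1/2 × 1/2 = 0.225.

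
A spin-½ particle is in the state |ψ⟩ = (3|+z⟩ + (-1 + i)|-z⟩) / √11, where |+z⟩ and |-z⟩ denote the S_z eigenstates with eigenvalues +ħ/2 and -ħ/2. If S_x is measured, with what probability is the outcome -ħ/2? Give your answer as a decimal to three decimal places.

|-x⟩ = (|+z⟩ - |-z⟩)/√2, so ⟨-x|ψ⟩ = (4 - i) / (√2·√11).
P = |4 - i|² / 22 = 17/22.

0.773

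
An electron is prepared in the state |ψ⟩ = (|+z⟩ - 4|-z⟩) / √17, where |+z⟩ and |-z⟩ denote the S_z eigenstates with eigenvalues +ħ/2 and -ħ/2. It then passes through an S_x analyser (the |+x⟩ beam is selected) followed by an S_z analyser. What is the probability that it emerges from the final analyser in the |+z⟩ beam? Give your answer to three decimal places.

First analyser (S_x): P(|+x⟩) = |⟨+x|ψ⟩|² = 9/34.
After stage 1 the state is |+x⟩; P(|+z⟩) = |⟨+z|+x⟩|² = 1/2.
Joint probability = 9/34 × 1/2 = 0.132.

0.132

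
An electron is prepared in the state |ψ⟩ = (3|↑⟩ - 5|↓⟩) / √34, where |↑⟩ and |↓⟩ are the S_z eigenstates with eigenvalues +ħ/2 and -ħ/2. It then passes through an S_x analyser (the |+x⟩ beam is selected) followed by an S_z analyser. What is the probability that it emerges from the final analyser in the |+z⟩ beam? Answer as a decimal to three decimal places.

0.029

First analyser (S_x): P(|+x⟩) = |⟨+x|ψ⟩|² = 4/68.
After stage 1 the state is |+x⟩; P(|+z⟩) = |⟨+z|+x⟩|² = 1/2.
Joint probability = 4/68 × 1/2 = 0.029.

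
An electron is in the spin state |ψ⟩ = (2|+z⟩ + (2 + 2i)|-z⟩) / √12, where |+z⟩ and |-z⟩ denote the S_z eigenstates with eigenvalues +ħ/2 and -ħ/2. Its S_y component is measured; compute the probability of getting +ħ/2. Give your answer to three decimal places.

0.833

|+y⟩ = (|+z⟩ + i|-z⟩)/√2, so ⟨+y|ψ⟩ = (4 - 2i) / (√2·√12).
P = |4 - 2i|² / 24 = 20/24.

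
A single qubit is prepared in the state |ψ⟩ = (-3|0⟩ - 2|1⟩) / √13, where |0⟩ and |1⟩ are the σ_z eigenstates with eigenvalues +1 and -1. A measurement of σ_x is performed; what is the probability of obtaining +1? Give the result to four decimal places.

0.9615

|+x⟩ = (|0⟩ + |1⟩)/√2, so ⟨+x|ψ⟩ = (-5) / (√2·√13).
P = |-5|² / 26 = 25/26.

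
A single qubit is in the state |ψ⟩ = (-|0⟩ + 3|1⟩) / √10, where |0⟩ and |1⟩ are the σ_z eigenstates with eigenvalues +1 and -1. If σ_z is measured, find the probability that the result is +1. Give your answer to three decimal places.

0.100

The +1 outcome corresponds to |0⟩. Its amplitude in |ψ⟩ is -1/√10.
P = |-1|² / 10 = 1/10.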